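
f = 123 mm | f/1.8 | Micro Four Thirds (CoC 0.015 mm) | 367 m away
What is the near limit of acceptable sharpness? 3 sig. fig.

222 m

Hyperfocal distance H = f²/(N·c) + f = 123²/(1.8 × 0.015) + 123 = 15129/0.027 + 123 ≈ 560456.3 mm ≈ 560.5 m.
Near limit Dn = s·(H − f)/(H + s − 2f) = 367000 × (560456.3 − 123) / (560456.3 + 367000 − 2 × 123) = 367000 × 560333.3 / 927210.3 ≈ 221786 mm ≈ 222 m.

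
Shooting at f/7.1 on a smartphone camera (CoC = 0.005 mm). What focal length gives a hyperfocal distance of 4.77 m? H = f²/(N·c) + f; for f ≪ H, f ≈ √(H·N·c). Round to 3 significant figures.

From H = f²/(N·c) + f, with f ≪ H: f ≈ √(H·N·c) = √(4770 × 7.1 × 0.005) = √169.33 ≈ 13.01 mm.
The +f correction barely moves this — solving exactly, f² + N·c·f − N·c·H = 0 ⇒ f = (−N·c + √((N·c)² + 4·N·c·H))/2 = (−0.0355 + √677.34)/2 ≈ 12.995 mm, so f ≈ 13.0 mm.

13.0 mm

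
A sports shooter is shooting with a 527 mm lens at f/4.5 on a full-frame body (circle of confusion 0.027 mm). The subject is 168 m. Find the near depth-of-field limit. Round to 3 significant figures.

157 m

Hyperfocal distance H = f²/(N·c) + f = 527²/(4.5 × 0.027) + 527 = 277729/0.1215 + 527 ≈ 2286362.4 mm ≈ 2286 m.
Near limit Dn = s·(H − f)/(H + s − 2f) = 168000 × (2286362.4 − 527) / (2286362.4 + 168000 − 2 × 527) = 168000 × 2285835.4 / 2453308.4 ≈ 156532 mm ≈ 157 m.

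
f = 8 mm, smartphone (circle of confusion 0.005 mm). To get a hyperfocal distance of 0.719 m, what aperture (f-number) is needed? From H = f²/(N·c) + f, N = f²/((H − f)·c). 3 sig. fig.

f/18

Rearrange H = f²/(N·c) + f for N: N = f² / ((H − f)·c).
N = 8² / ((719 − 8) × 0.005) = 64 / 3.555 ≈ 18.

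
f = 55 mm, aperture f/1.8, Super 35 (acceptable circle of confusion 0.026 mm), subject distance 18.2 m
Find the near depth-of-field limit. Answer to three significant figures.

Hyperfocal distance H = f²/(N·c) + f = 55²/(1.8 × 0.026) + 55 = 3025/0.0468 + 55 ≈ 64691.8 mm ≈ 64.69 m.
Near limit Dn = s·(H − f)/(H + s − 2f) = 18200 × (64691.8 − 55) / (64691.8 + 18200 − 2 × 55) = 18200 × 64636.8 / 82781.8 ≈ 14211 mm ≈ 14.2 m.

14.2 m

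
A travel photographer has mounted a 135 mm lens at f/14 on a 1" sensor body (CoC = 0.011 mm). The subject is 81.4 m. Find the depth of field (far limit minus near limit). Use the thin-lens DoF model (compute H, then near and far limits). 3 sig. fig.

Hyperfocal distance H = f²/(N·c) + f = 135²/(14 × 0.011) + 135 = 18225/0.154 + 135 ≈ 118479.2 mm ≈ 118.5 m.
Near limit Dn = s·(H − f)/(H + s − 2f) = 81400 × (118479.2 − 135) / (118479.2 + 81400 − 2 × 135) = 81400 × 118344.2 / 199609.2 ≈ 48260 mm.
Far limit Df = s·(H − f)/(H − s) = 81400 × (118479.2 − 135) / (118479.2 − 81400) = 81400 × 118344.2 / 37079.2 ≈ 259801 mm.
Depth of field = Df − Dn = 259801 − 48260 ≈ 211541 mm ≈ 212 m.

212 m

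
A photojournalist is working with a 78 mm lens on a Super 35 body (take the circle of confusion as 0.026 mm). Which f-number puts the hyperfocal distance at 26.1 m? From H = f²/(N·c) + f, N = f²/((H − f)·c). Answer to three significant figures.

Rearrange H = f²/(N·c) + f for N: N = f² / ((H − f)·c).
N = 78² / ((26100 − 78) × 0.026) = 6084 / 676.6 ≈ 8.99.

f/8.99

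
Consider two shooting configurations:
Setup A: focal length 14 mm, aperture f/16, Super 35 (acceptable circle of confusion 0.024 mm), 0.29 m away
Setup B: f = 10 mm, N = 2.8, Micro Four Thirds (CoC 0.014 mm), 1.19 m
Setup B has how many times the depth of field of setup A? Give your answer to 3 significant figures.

Setup A: H = 14²/(16×0.024) + 14 ≈ 524.4 mm; DoF = Df − Dn = 631.44 − 188.22 ≈ 443.22 mm.
Setup B: H = 10²/(2.8×0.014) + 10 ≈ 2561.0 mm; DoF = Df − Dn = 2214.2 − 813.6 ≈ 1400.6 mm.
Ratio = 1400.6 / 443.22 ≈ 3.16.

3.16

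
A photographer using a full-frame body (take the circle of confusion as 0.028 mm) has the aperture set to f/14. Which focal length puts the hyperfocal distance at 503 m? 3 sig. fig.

From H = f²/(N·c) + f, with f ≪ H: f ≈ √(H·N·c) = √(503000 × 14 × 0.028) = √197176 ≈ 444.0 mm.
The +f correction barely moves this — solving exactly, f² + N·c·f − N·c·H = 0 ⇒ f = (−N·c + √((N·c)² + 4·N·c·H))/2 = (−0.392 + √788704)/2 ≈ 443.85 mm, so f ≈ 444 mm.

444 mm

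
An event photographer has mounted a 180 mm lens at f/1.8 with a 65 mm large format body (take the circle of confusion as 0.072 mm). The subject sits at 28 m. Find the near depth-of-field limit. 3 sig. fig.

Hyperfocal distance H = f²/(N·c) + f = 180²/(1.8 × 0.072) + 180 = 32400/0.1296 + 180 ≈ 250180.0 mm ≈ 250.2 m.
Near limit Dn = s·(H − f)/(H + s − 2f) = 28000 × (250180.0 − 180) / (250180.0 + 28000 − 2 × 180) = 28000 × 250000.0 / 277820.0 ≈ 25196 mm ≈ 25.2 m.

25.2 m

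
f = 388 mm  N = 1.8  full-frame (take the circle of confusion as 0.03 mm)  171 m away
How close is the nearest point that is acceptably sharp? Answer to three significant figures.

Hyperfocal distance H = f²/(N·c) + f = 388²/(1.8 × 0.03) + 388 = 150544/0.054 + 388 ≈ 2788239.9 mm ≈ 2788 m.
Near limit Dn = s·(H − f)/(H + s − 2f) = 171000 × (2788239.9 − 388) / (2788239.9 + 171000 − 2 × 388) = 171000 × 2787851.9 / 2958463.9 ≈ 161139 mm ≈ 161 m.

161 m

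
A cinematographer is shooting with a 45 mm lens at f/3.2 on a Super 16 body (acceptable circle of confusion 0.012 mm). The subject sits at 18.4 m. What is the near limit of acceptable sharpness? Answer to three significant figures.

Hyperfocal distance H = f²/(N·c) + f = 45²/(3.2 × 0.012) + 45 = 2025/0.0384 + 45 ≈ 52779.4 mm ≈ 52.78 m.
Near limit Dn = s·(H − f)/(H + s − 2f) = 18400 × (52779.4 − 45) / (52779.4 + 18400 − 2 × 45) = 18400 × 52734.4 / 71089.4 ≈ 13649 mm ≈ 13.6 m.

13.6 m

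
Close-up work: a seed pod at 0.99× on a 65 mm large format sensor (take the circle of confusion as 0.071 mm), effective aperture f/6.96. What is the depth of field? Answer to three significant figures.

1.01 mm

At magnification m, DoF ≈ 2·N_eff·c/m² = 2 × 6.96 × 0.071 / 0.99² = 0.9883 / 0.9801 ≈ 1.01 mm.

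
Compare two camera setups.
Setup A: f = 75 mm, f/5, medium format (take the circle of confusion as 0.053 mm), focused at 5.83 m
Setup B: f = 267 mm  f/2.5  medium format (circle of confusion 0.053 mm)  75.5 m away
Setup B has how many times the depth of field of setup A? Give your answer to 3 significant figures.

Setup A: H = 75²/(5×0.053) + 75 ≈ 21301.4 mm; DoF = Df − Dn = 7998.6 − 4586.5 ≈ 3412.1 mm.
Setup B: H = 267²/(2.5×0.053) + 267 ≈ 538297.2 mm; DoF = Df − Dn = 87773 − 66238 ≈ 21535 mm.
Ratio = 21535 / 3412.1 ≈ 6.31.

6.31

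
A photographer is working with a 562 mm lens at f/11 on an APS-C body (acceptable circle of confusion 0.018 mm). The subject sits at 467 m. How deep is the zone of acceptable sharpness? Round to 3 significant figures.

299 m

Hyperfocal distance H = f²/(N·c) + f = 562²/(11 × 0.018) + 562 = 315844/0.198 + 562 ≈ 1595733.7 mm ≈ 1596 m.
Near limit Dn = s·(H − f)/(H + s − 2f) = 467000 × (1595733.7 − 562) / (1595733.7 + 467000 − 2 × 562) = 467000 × 1595171.7 / 2061609.7 ≈ 361342 mm.
Far limit Df = s·(H − f)/(H − s) = 467000 × (1595733.7 − 562) / (1595733.7 − 467000) = 467000 × 1595171.7 / 1128733.7 ≈ 659983 mm.
Depth of field = Df − Dn = 659983 − 361342 ≈ 298641 mm ≈ 299 m.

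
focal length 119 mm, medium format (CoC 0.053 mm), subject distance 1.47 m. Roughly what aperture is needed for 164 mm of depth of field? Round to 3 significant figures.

f/11

Write h = H − f = f²/(N·c). The thin-lens limits are Dn = s·h/(h + (s−f)) and Df = s·h/(h − (s−f)), so DoF = Df − Dn = 2·s·(s−f)·h / (h² − (s−f)²).
That is a quadratic in h: DoF·h² − 2·s·(s−f)·h − DoF·(s−f)² = 0 ⇒ h = (s−f)·(s + √(s² + DoF²)) / DoF = 1351 × (1470 + √(1470² + 164²)) / 164 = 1351 × (1470 + 1479.12) / 164 ≈ 24294 mm.
Then N = f²/(c·h) = 119² / (0.053 × 24294) = 14161 / 1287.6 ≈ 11.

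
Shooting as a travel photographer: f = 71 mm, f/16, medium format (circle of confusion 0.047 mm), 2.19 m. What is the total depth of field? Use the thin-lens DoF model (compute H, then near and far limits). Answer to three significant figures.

1.54 m

Hyperfocal distance H = f²/(N·c) + f = 71²/(16 × 0.047) + 71 = 5041/0.752 + 71 ≈ 6774.5 mm ≈ 6.774 m.
Near limit Dn = s·(H − f)/(H + s − 2f) = 2190 × (6774.5 − 71) / (6774.5 + 2190 − 2 × 71) = 2190 × 6703.5 / 8822.5 ≈ 1664.0 mm.
Far limit Df = s·(H − f)/(H − s) = 2190 × (6774.5 − 71) / (6774.5 − 2190) = 2190 × 6703.5 / 4584.5 ≈ 3202.2 mm.
Depth of field = Df − Dn = 3202.2 − 1664.0 ≈ 1538.2 mm ≈ 1.54 m.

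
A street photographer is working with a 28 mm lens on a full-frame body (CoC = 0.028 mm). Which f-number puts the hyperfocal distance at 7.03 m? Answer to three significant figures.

Rearrange H = f²/(N·c) + f for N: N = f² / ((H − f)·c).
N = 28² / ((7030 − 28) × 0.028) = 784 / 196.1 ≈ 4.

f/4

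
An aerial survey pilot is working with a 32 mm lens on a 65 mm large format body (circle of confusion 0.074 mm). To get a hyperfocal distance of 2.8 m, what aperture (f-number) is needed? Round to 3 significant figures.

Rearrange H = f²/(N·c) + f for N: N = f² / ((H − f)·c).
N = 32² / ((2800 − 32) × 0.074) = 1024 / 204.8 ≈ 5.

f/5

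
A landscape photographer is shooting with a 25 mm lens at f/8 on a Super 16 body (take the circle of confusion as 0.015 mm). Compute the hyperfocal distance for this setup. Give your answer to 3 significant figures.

Hyperfocal distance H = f²/(N·c) + f = 25²/(8 × 0.015) + 25 = 625/0.12 + 25 ≈ 5233.3 mm ≈ 5.23 m.

5.23 m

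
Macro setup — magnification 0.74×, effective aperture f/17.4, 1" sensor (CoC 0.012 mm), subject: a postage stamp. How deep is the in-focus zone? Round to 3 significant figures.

At magnification m, DoF ≈ 2·N_eff·c/m² = 2 × 17.4 × 0.012 / 0.74² = 0.4176 / 0.5476 ≈ 0.763 mm.

0.763 mm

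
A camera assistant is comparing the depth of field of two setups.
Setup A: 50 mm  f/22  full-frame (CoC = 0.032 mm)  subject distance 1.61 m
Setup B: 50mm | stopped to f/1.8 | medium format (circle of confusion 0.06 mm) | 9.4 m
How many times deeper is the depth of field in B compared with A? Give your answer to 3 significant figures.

Setup A: H = 50²/(22×0.032) + 50 ≈ 3601.1 mm; DoF = Df − Dn = 2871.4 − 1118.6 ≈ 1752.8 mm.
Setup B: H = 50²/(1.8×0.06) + 50 ≈ 23198.1 mm; DoF = Df − Dn = 15769.7 − 6695.5 ≈ 9074.2 mm.
Ratio = 9074.2 / 1752.8 ≈ 5.18.

5.18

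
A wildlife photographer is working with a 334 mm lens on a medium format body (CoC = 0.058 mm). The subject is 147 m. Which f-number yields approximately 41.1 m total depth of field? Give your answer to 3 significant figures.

f/1.80

Write h = H − f = f²/(N·c). The thin-lens limits are Dn = s·h/(h + (s−f)) and Df = s·h/(h − (s−f)), so DoF = Df − Dn = 2·s·(s−f)·h / (h² − (s−f)²).
That is a quadratic in h: DoF·h² − 2·s·(s−f)·h − DoF·(s−f)² = 0 ⇒ h = (s−f)·(s + √(s² + DoF²)) / DoF = 146666 × (147000 + √(147000² + 41100²)) / 41100 = 146666 × (147000 + 152638) / 41100 ≈ 1069261 mm.
Then N = f²/(c·h) = 334² / (0.058 × 1069261) = 111556 / 62017 ≈ 1.80.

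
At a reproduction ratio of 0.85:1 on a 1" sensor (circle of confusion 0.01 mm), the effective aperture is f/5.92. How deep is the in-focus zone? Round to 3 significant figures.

At magnification m, DoF ≈ 2·N_eff·c/m² = 2 × 5.92 × 0.01 / 0.85² = 0.1184 / 0.7225 ≈ 0.164 mm.

0.164 mm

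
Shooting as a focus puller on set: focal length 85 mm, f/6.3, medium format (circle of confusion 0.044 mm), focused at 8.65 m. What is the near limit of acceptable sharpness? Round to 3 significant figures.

Hyperfocal distance H = f²/(N·c) + f = 85²/(6.3 × 0.044) + 85 = 7225/0.2772 + 85 ≈ 26149.2 mm ≈ 26.15 m.
Near limit Dn = s·(H − f)/(H + s − 2f) = 8650 × (26149.2 − 85) / (26149.2 + 8650 − 2 × 85) = 8650 × 26064.2 / 34629.2 ≈ 6510.6 mm ≈ 6.51 m.

6.51 m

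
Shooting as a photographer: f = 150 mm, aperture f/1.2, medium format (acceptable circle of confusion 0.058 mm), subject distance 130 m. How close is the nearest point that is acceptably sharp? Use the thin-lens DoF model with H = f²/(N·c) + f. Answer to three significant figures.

Hyperfocal distance H = f²/(N·c) + f = 150²/(1.2 × 0.058) + 150 = 22500/0.0696 + 150 ≈ 323425.9 mm ≈ 323.4 m.
Near limit Dn = s·(H − f)/(H + s − 2f) = 130000 × (323425.9 − 150) / (323425.9 + 130000 − 2 × 150) = 130000 × 323275.9 / 453125.9 ≈ 92747 mm ≈ 92.7 m.

92.7 m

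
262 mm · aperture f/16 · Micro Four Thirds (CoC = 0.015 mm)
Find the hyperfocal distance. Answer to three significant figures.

286 m

Hyperfocal distance H = f²/(N·c) + f = 262²/(16 × 0.015) + 262 = 68644/0.24 + 262 ≈ 286278.7 mm ≈ 286 m.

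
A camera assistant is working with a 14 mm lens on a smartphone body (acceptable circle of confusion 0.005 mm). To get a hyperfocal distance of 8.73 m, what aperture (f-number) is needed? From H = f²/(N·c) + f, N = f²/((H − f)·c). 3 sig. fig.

f/4.50

Rearrange H = f²/(N·c) + f for N: N = f² / ((H − f)·c).
N = 14² / ((8730 − 14) × 0.005) = 196 / 43.58 ≈ 4.50.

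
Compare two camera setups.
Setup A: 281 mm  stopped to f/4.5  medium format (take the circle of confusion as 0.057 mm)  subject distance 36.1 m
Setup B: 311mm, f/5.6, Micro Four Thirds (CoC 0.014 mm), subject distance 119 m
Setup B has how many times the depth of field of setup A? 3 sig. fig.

2.71

Setup A: H = 281²/(4.5×0.057) + 281 ≈ 308121.2 mm; DoF = Df − Dn = 40853.5 − 32337.4 ≈ 8516.1 mm.
Setup B: H = 311²/(5.6×0.014) + 311 ≈ 1233997.2 mm; DoF = Df − Dn = 131667 − 108556 ≈ 23111 mm.
Ratio = 23111 / 8516.1 ≈ 2.71.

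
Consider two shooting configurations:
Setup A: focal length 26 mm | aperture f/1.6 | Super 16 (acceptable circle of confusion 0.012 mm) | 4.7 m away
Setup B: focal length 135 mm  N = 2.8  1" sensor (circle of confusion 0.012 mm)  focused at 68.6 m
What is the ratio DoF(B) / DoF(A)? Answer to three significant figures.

13.9

Setup A: H = 26²/(1.6×0.012) + 26 ≈ 35234.3 mm; DoF = Df − Dn = 5419.4 − 4149.2 ≈ 1270.2 mm.
Setup B: H = 135²/(2.8×0.012) + 135 ≈ 542545.7 mm; DoF = Df − Dn = 78510 − 60912 ≈ 17598 mm.
Ratio = 17598 / 1270.2 ≈ 13.9.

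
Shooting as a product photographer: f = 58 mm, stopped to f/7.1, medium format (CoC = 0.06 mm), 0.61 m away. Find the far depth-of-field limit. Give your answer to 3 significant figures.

0.656 m

Hyperfocal distance H = f²/(N·c) + f = 58²/(7.1 × 0.06) + 58 = 3364/0.426 + 58 ≈ 7954.7 mm ≈ 7.955 m.
Far limit Df = s·(H − f)/(H − s) = 610 × (7954.7 − 58) / (7954.7 − 610) = 610 × 7896.7 / 7344.7 ≈ 655.85 mm ≈ 0.656 m.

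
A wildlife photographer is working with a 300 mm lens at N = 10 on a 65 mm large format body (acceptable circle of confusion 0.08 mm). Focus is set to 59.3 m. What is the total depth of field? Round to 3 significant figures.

85.8 m

Hyperfocal distance H = f²/(N·c) + f = 300²/(10 × 0.08) + 300 = 90000/0.8 + 300 ≈ 112800.0 mm ≈ 112.8 m.
Near limit Dn = s·(H − f)/(H + s − 2f) = 59300 × (112800.0 − 300) / (112800.0 + 59300 − 2 × 300) = 59300 × 112500.0 / 171500.0 ≈ 38899 mm.
Far limit Df = s·(H − f)/(H − s) = 59300 × (112800.0 − 300) / (112800.0 − 59300) = 59300 × 112500.0 / 53500.0 ≈ 124696 mm.
Depth of field = Df − Dn = 124696 − 38899 ≈ 85797 mm ≈ 85.8 m.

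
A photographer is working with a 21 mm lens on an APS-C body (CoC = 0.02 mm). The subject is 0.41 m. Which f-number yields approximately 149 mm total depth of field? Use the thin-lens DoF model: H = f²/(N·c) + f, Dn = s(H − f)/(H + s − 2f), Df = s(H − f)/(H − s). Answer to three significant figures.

Write h = H − f = f²/(N·c). The thin-lens limits are Dn = s·h/(h + (s−f)) and Df = s·h/(h − (s−f)), so DoF = Df − Dn = 2·s·(s−f)·h / (h² − (s−f)²).
That is a quadratic in h: DoF·h² − 2·s·(s−f)·h − DoF·(s−f)² = 0 ⇒ h = (s−f)·(s + √(s² + DoF²)) / DoF = 389 × (410 + √(410² + 149²)) / 149 = 389 × (410 + 436.235) / 149 ≈ 2209.3 mm.
Then N = f²/(c·h) = 21² / (0.02 × 2209.3) = 441 / 44.186 ≈ 9.98.

f/9.98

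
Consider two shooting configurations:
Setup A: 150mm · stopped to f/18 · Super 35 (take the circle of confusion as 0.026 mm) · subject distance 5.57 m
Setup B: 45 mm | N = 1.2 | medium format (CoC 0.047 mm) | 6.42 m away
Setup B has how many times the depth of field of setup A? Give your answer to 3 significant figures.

Setup A: H = 150²/(18×0.026) + 150 ≈ 48226.9 mm; DoF = Df − Dn = 6277.7 − 5005.7 ≈ 1272.0 mm.
Setup B: H = 45²/(1.2×0.047) + 45 ≈ 35949.3 mm; DoF = Df − Dn = 7806.0 − 5452.0 ≈ 2354.0 mm.
Ratio = 2354.0 / 1272.0 ≈ 1.85.

1.85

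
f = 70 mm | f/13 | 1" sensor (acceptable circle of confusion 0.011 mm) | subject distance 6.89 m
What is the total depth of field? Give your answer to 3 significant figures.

2.86 m

Hyperfocal distance H = f²/(N·c) + f = 70²/(13 × 0.011) + 70 = 4900/0.143 + 70 ≈ 34335.7 mm ≈ 34.34 m.
Near limit Dn = s·(H − f)/(H + s − 2f) = 6890 × (34335.7 − 70) / (34335.7 + 6890 − 2 × 70) = 6890 × 34265.7 / 41085.7 ≈ 5746.3 mm.
Far limit Df = s·(H − f)/(H − s) = 6890 × (34335.7 − 70) / (34335.7 − 6890) = 6890 × 34265.7 / 27445.7 ≈ 8602.1 mm.
Depth of field = Df − Dn = 8602.1 − 5746.3 ≈ 2855.8 mm ≈ 2.86 m.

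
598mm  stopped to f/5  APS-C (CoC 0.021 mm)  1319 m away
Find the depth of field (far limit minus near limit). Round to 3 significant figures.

1200 m

Hyperfocal distance H = f²/(N·c) + f = 598²/(5 × 0.021) + 598 = 357604/0.105 + 598 ≈ 3406350.4 mm ≈ 3406 m.
Near limit Dn = s·(H − f)/(H + s − 2f) = 1319000 × (3406350.4 − 598) / (3406350.4 + 1319000 − 2 × 598) = 1319000 × 3405752.4 / 4724154.4 ≈ 950898 mm.
Far limit Df = s·(H − f)/(H − s) = 1319000 × (3406350.4 − 598) / (3406350.4 − 1319000) = 1319000 × 3405752.4 / 2087350.4 ≈ 2152100 mm.
Depth of field = Df − Dn = 2152100 − 950898 ≈ 1201202 mm ≈ 1200 m.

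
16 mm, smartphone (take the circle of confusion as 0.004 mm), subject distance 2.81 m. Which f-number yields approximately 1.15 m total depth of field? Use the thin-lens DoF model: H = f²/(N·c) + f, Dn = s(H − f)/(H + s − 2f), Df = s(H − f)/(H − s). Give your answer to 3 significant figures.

f/4.51

Write h = H − f = f²/(N·c). The thin-lens limits are Dn = s·h/(h + (s−f)) and Df = s·h/(h − (s−f)), so DoF = Df − Dn = 2·s·(s−f)·h / (h² − (s−f)²).
That is a quadratic in h: DoF·h² − 2·s·(s−f)·h − DoF·(s−f)² = 0 ⇒ h = (s−f)·(s + √(s² + DoF²)) / DoF = 2794 × (2810 + √(2810² + 1150²)) / 1150 = 2794 × (2810 + 3036.21) / 1150 ≈ 14204 mm.
Then N = f²/(c·h) = 16² / (0.004 × 14204) = 256 / 56.815 ≈ 4.51.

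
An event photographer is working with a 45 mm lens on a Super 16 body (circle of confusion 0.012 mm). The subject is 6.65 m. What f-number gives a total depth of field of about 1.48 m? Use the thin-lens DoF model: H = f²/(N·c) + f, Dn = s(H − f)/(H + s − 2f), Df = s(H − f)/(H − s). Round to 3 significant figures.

Write h = H − f = f²/(N·c). The thin-lens limits are Dn = s·h/(h + (s−f)) and Df = s·h/(h − (s−f)), so DoF = Df − Dn = 2·s·(s−f)·h / (h² − (s−f)²).
That is a quadratic in h: DoF·h² − 2·s·(s−f)·h − DoF·(s−f)² = 0 ⇒ h = (s−f)·(s + √(s² + DoF²)) / DoF = 6605 × (6650 + √(6650² + 1480²)) / 1480 = 6605 × (6650 + 6812.70) / 1480 ≈ 60082 mm.
Then N = f²/(c·h) = 45² / (0.012 × 60082) = 2025 / 720.98 ≈ 2.81.

f/2.81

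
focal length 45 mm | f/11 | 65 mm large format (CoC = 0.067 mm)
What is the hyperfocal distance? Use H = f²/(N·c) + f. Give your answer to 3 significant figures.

2.79 m

Hyperfocal distance H = f²/(N·c) + f = 45²/(11 × 0.067) + 45 = 2025/0.737 + 45 ≈ 2792.6 mm ≈ 2.79 m.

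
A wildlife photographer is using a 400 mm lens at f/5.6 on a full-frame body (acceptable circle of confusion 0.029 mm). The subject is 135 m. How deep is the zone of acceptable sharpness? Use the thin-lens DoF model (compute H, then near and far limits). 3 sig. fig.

37.6 m

Hyperfocal distance H = f²/(N·c) + f = 400²/(5.6 × 0.029) + 400 = 160000/0.1624 + 400 ≈ 985621.7 mm ≈ 985.6 m.
Near limit Dn = s·(H − f)/(H + s − 2f) = 135000 × (985621.7 − 400) / (985621.7 + 135000 − 2 × 400) = 135000 × 985221.7 / 1119821.7 ≈ 118773 mm.
Far limit Df = s·(H − f)/(H − s) = 135000 × (985621.7 − 400) / (985621.7 − 135000) = 135000 × 985221.7 / 850621.7 ≈ 156362 mm.
Depth of field = Df − Dn = 156362 − 118773 ≈ 37589 mm ≈ 37.6 m.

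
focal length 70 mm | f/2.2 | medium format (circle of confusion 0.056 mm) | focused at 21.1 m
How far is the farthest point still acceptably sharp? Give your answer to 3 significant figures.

Hyperfocal distance H = f²/(N·c) + f = 70²/(2.2 × 0.056) + 70 = 4900/0.1232 + 70 ≈ 39842.7 mm ≈ 39.84 m.
Far limit Df = s·(H − f)/(H − s) = 21100 × (39842.7 − 70) / (39842.7 − 21100) = 21100 × 39772.7 / 18742.7 ≈ 44775 mm ≈ 44.8 m.

44.8 m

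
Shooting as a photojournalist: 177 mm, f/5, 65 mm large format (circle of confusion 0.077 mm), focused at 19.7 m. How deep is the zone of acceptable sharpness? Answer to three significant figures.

10.0 m

Hyperfocal distance H = f²/(N·c) + f = 177²/(5 × 0.077) + 177 = 31329/0.385 + 177 ≈ 81551.0 mm ≈ 81.55 m.
Near limit Dn = s·(H − f)/(H + s − 2f) = 19700 × (81551.0 − 177) / (81551.0 + 19700 − 2 × 177) = 19700 × 81374.0 / 100897.0 ≈ 15888 mm.
Far limit Df = s·(H − f)/(H − s) = 19700 × (81551.0 − 177) / (81551.0 − 19700) = 19700 × 81374.0 / 61851.0 ≈ 25918 mm.
Depth of field = Df − Dn = 25918 − 15888 ≈ 10030 mm ≈ 10.0 m.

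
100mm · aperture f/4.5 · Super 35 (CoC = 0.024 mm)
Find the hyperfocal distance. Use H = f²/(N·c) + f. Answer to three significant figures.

Hyperfocal distance H = f²/(N·c) + f = 100²/(4.5 × 0.024) + 100 = 10000/0.108 + 100 ≈ 92692.6 mm ≈ 92.7 m.

92.7 m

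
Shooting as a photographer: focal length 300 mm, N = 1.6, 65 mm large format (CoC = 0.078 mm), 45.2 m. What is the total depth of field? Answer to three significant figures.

Hyperfocal distance H = f²/(N·c) + f = 300²/(1.6 × 0.078) + 300 = 90000/0.1248 + 300 ≈ 721453.8 mm ≈ 721.5 m.
Near limit Dn = s·(H − f)/(H + s − 2f) = 45200 × (721453.8 − 300) / (721453.8 + 45200 − 2 × 300) = 45200 × 721153.8 / 766053.8 ≈ 42550.7 mm.
Far limit Df = s·(H − f)/(H − s) = 45200 × (721453.8 − 300) / (721453.8 − 45200) = 45200 × 721153.8 / 676253.8 ≈ 48201.1 mm.
Depth of field = Df − Dn = 48201.1 − 42550.7 ≈ 5650.4 mm ≈ 5.65 m.

5.65 m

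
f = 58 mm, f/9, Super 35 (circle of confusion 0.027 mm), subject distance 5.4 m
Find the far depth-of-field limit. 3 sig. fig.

8.79 m

Hyperfocal distance H = f²/(N·c) + f = 58²/(9 × 0.027) + 58 = 3364/0.243 + 58 ≈ 13901.6 mm ≈ 13.90 m.
Far limit Df = s·(H − f)/(H − s) = 5400 × (13901.6 − 58) / (13901.6 − 5400) = 5400 × 13843.6 / 8501.6 ≈ 8793.1 mm ≈ 8.79 m.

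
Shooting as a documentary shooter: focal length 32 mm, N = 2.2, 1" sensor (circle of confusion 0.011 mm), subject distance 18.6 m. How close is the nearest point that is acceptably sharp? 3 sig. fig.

Hyperfocal distance H = f²/(N·c) + f = 32²/(2.2 × 0.011) + 32 = 1024/0.0242 + 32 ≈ 42346.0 mm ≈ 42.35 m.
Near limit Dn = s·(H − f)/(H + s − 2f) = 18600 × (42346.0 − 32) / (42346.0 + 18600 − 2 × 32) = 18600 × 42314.0 / 60882.0 ≈ 12927 mm ≈ 12.9 m.

12.9 m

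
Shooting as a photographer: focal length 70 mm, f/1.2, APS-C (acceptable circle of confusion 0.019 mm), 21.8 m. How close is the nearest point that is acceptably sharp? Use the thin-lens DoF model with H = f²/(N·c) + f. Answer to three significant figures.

19.8 m

Hyperfocal distance H = f²/(N·c) + f = 70²/(1.2 × 0.019) + 70 = 4900/0.0228 + 70 ≈ 214982.3 mm ≈ 215.0 m.
Near limit Dn = s·(H − f)/(H + s − 2f) = 21800 × (214982.3 − 70) / (214982.3 + 21800 − 2 × 70) = 21800 × 214912.3 / 236642.3 ≈ 19798 mm ≈ 19.8 m.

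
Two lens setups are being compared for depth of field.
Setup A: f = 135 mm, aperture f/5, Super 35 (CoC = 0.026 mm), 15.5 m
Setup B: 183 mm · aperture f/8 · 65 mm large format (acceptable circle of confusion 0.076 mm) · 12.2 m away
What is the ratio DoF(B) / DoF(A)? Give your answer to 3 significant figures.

1.63

Setup A: H = 135²/(5×0.026) + 135 ≈ 140327.3 mm; DoF = Df − Dn = 17407.9 − 13969.0 ≈ 3438.9 mm.
Setup B: H = 183²/(8×0.076) + 183 ≈ 55263.6 mm; DoF = Df − Dn = 15604.4 − 10015.0 ≈ 5589.4 mm.
Ratio = 5589.4 / 3438.9 ≈ 1.63.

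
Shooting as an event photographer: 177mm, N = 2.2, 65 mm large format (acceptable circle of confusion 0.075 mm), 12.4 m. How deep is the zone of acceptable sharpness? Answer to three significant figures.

Hyperfocal distance H = f²/(N·c) + f = 177²/(2.2 × 0.075) + 177 = 31329/0.165 + 177 ≈ 190049.7 mm ≈ 190.0 m.
Near limit Dn = s·(H − f)/(H + s − 2f) = 12400 × (190049.7 − 177) / (190049.7 + 12400 − 2 × 177) = 12400 × 189872.7 / 202095.7 ≈ 11650.0 mm.
Far limit Df = s·(H − f)/(H − s) = 12400 × (190049.7 − 177) / (190049.7 − 12400) = 12400 × 189872.7 / 177649.7 ≈ 13253.2 mm.
Depth of field = Df − Dn = 13253.2 − 11650.0 ≈ 1603.2 mm ≈ 1.60 m.

1.60 m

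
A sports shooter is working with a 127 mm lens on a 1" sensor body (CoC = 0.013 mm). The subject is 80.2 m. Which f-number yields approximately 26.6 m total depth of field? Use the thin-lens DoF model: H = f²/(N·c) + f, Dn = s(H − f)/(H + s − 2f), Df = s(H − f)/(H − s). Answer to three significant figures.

f/2.50

Write h = H − f = f²/(N·c). The thin-lens limits are Dn = s·h/(h + (s−f)) and Df = s·h/(h − (s−f)), so DoF = Df − Dn = 2·s·(s−f)·h / (h² − (s−f)²).
That is a quadratic in h: DoF·h² − 2·s·(s−f)·h − DoF·(s−f)² = 0 ⇒ h = (s−f)·(s + √(s² + DoF²)) / DoF = 80073 × (80200 + √(80200² + 26600²)) / 26600 = 80073 × (80200 + 84496.2) / 26600 ≈ 495779 mm.
Then N = f²/(c·h) = 127² / (0.013 × 495779) = 16129 / 6445.1 ≈ 2.50.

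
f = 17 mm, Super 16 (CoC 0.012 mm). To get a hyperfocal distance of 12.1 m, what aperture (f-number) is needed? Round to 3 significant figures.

f/1.99

Rearrange H = f²/(N·c) + f for N: N = f² / ((H − f)·c).
N = 17² / ((12100 − 17) × 0.012) = 289 / 145.0 ≈ 1.99.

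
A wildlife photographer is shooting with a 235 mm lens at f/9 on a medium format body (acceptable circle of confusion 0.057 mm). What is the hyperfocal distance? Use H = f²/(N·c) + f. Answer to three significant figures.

Hyperfocal distance H = f²/(N·c) + f = 235²/(9 × 0.057) + 235 = 55225/0.513 + 235 ≈ 107886.1 mm ≈ 108 m.

108 m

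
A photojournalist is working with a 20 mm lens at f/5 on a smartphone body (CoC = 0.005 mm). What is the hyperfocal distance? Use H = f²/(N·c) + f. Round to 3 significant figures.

Hyperfocal distance H = f²/(N·c) + f = 20²/(5 × 0.005) + 20 = 400/0.025 + 20 ≈ 16020.0 mm ≈ 16.0 m.

16.0 m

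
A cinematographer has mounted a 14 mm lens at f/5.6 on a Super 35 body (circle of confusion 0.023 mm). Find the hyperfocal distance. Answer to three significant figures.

1.54 m

Hyperfocal distance H = f²/(N·c) + f = 14²/(5.6 × 0.023) + 14 = 196/0.1288 + 14 ≈ 1535.7 mm ≈ 1.54 m.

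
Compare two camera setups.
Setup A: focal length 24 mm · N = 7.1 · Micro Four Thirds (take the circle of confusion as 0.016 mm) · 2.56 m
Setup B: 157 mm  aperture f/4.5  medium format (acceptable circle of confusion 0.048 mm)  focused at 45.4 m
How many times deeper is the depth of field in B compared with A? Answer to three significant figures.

12.5

Setup A: H = 24²/(7.1×0.016) + 24 ≈ 5094.4 mm; DoF = Df − Dn = 5121.6 − 1706.5 ≈ 3415.1 mm.
Setup B: H = 157²/(4.5×0.048) + 157 ≈ 114272.7 mm; DoF = Df − Dn = 75224 − 32511 ≈ 42713 mm.
Ratio = 42713 / 3415.1 ≈ 12.5.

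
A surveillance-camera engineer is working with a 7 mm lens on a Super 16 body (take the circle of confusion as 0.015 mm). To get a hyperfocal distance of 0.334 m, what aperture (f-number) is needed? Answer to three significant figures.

Rearrange H = f²/(N·c) + f for N: N = f² / ((H − f)·c).
N = 7² / ((334 − 7) × 0.015) = 49 / 4.905 ≈ 9.99.

f/9.99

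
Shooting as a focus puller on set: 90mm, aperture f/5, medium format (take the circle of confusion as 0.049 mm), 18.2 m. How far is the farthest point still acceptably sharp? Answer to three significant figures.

Hyperfocal distance H = f²/(N·c) + f = 90²/(5 × 0.049) + 90 = 8100/0.245 + 90 ≈ 33151.2 mm ≈ 33.15 m.
Far limit Df = s·(H − f)/(H − s) = 18200 × (33151.2 − 90) / (33151.2 − 18200) = 18200 × 33061.2 / 14951.2 ≈ 40245 mm ≈ 40.2 m.

40.2 m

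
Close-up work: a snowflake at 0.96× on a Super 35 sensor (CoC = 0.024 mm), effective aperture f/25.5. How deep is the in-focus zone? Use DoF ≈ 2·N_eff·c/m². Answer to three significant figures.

At magnification m, DoF ≈ 2·N_eff·c/m² = 2 × 25.5 × 0.024 / 0.96² = 1.224 / 0.9216 ≈ 1.33 mm.

1.33 mm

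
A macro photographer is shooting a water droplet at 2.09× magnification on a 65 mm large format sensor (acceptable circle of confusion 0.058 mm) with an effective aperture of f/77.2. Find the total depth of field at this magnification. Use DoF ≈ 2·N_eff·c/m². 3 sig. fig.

2.05 mm

At magnification m, DoF ≈ 2·N_eff·c/m² = 2 × 77.2 × 0.058 / 2.09² = 8.955 / 4.368 ≈ 2.05 mm.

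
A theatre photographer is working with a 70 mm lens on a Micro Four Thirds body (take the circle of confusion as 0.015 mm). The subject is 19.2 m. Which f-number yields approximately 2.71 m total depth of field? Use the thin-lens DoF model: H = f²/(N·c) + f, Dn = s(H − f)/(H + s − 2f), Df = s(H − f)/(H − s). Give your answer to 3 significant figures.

f/1.20

Write h = H − f = f²/(N·c). The thin-lens limits are Dn = s·h/(h + (s−f)) and Df = s·h/(h − (s−f)), so DoF = Df − Dn = 2·s·(s−f)·h / (h² − (s−f)²).
That is a quadratic in h: DoF·h² − 2·s·(s−f)·h − DoF·(s−f)² = 0 ⇒ h = (s−f)·(s + √(s² + DoF²)) / DoF = 19130 × (19200 + √(19200² + 2710²)) / 2710 = 19130 × (19200 + 19390.3) / 2710 ≈ 272411 mm.
Then N = f²/(c·h) = 70² / (0.015 × 272411) = 4900 / 4086.2 ≈ 1.20.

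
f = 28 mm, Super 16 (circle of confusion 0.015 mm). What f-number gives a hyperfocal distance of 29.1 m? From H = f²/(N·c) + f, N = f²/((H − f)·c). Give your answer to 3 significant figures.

Rearrange H = f²/(N·c) + f for N: N = f² / ((H − f)·c).
N = 28² / ((29100 − 28) × 0.015) = 784 / 436.1 ≈ 1.80.

f/1.80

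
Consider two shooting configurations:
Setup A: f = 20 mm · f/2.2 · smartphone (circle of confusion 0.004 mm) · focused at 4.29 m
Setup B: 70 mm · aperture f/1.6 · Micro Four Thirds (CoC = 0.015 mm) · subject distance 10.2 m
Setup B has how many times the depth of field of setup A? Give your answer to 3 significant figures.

Setup A: H = 20²/(2.2×0.004) + 20 ≈ 45474.5 mm; DoF = Df − Dn = 4734.79 − 3921.60 ≈ 813.19 mm.
Setup B: H = 70²/(1.6×0.015) + 70 ≈ 204236.7 mm; DoF = Df − Dn = 10732.5 − 9717.8 ≈ 1014.7 mm.
Ratio = 1014.7 / 813.19 ≈ 1.25.

1.25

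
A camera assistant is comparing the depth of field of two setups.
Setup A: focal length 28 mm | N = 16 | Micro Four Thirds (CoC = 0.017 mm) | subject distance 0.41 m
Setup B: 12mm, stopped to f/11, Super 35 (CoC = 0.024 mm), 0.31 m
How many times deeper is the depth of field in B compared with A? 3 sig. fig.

Setup A: H = 28²/(16×0.017) + 28 ≈ 2910.4 mm; DoF = Df − Dn = 472.64 − 362.02 ≈ 110.62 mm.
Setup B: H = 12²/(11×0.024) + 12 ≈ 557.5 mm; DoF = Df − Dn = 683.32 − 200.47 ≈ 482.85 mm.
Ratio = 482.85 / 110.62 ≈ 4.36.

4.36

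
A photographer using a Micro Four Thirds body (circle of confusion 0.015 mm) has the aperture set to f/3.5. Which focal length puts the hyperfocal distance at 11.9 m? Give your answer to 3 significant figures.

25.0 mm

From H = f²/(N·c) + f, with f ≪ H: f ≈ √(H·N·c) = √(11900 × 3.5 × 0.015) = √624.75 ≈ 24.99 mm.
The +f correction barely moves this — solving exactly, f² + N·c·f − N·c·H = 0 ⇒ f = (−N·c + √((N·c)² + 4·N·c·H))/2 = (−0.0525 + √2499.0)/2 ≈ 24.969 mm, so f ≈ 25.0 mm.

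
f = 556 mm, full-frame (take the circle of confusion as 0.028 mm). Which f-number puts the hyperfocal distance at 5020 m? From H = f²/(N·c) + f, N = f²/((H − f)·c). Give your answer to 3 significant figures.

Rearrange H = f²/(N·c) + f for N: N = f² / ((H − f)·c).
N = 556² / ((5020000 − 556) × 0.028) = 309136 / 140544 ≈ 2.20.

f/2.20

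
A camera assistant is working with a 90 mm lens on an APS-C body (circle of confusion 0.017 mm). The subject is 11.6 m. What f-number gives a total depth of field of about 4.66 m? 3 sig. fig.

Write h = H − f = f²/(N·c). The thin-lens limits are Dn = s·h/(h + (s−f)) and Df = s·h/(h − (s−f)), so DoF = Df − Dn = 2·s·(s−f)·h / (h² − (s−f)²).
That is a quadratic in h: DoF·h² − 2·s·(s−f)·h − DoF·(s−f)² = 0 ⇒ h = (s−f)·(s + √(s² + DoF²)) / DoF = 11510 × (11600 + √(11600² + 4660²)) / 4660 = 11510 × (11600 + 12501.0) / 4660 ≈ 59528 mm.
Then N = f²/(c·h) = 90² / (0.017 × 59528) = 8100 / 1012.0 ≈ 8.

f/8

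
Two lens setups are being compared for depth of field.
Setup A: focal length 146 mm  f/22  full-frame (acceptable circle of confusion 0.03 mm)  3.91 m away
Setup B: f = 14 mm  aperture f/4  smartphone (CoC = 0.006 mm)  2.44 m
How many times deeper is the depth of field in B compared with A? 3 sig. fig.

1.72

Setup A: H = 146²/(22×0.03) + 146 ≈ 32443.0 mm; DoF = Df − Dn = 4425.80 − 3501.88 ≈ 923.92 mm.
Setup B: H = 14²/(4×0.006) + 14 ≈ 8180.7 mm; DoF = Df − Dn = 3471.1 − 1881.2 ≈ 1589.9 mm.
Ratio = 1589.9 / 923.92 ≈ 1.72.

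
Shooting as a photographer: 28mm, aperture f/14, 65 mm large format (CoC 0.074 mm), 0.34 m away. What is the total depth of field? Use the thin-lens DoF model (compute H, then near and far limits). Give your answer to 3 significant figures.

Hyperfocal distance H = f²/(N·c) + f = 28²/(14 × 0.074) + 28 = 784/1.036 + 28 ≈ 784.8 mm ≈ 0.785 m.
Near limit Dn = s·(H − f)/(H + s − 2f) = 340 × (784.8 − 28) / (784.8 + 340 − 2 × 28) = 340 × 756.8 / 1068.8 ≈ 240.74 mm.
Far limit Df = s·(H − f)/(H − s) = 340 × (784.8 − 28) / (784.8 − 340) = 340 × 756.8 / 444.8 ≈ 578.51 mm.
Depth of field = Df − Dn = 578.51 − 240.74 ≈ 337.77 mm.

338 mm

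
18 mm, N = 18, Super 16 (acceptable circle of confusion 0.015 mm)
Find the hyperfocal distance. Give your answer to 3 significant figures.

1.22 m

Hyperfocal distance H = f²/(N·c) + f = 18²/(18 × 0.015) + 18 = 324/0.27 + 18 ≈ 1218.0 mm ≈ 1.22 m.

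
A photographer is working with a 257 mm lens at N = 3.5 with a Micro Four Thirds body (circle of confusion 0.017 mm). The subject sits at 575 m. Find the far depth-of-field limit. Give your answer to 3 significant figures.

1190 m

Hyperfocal distance H = f²/(N·c) + f = 257²/(3.5 × 0.017) + 257 = 66049/0.0595 + 257 ≈ 1110324.2 mm ≈ 1110 m.
Far limit Df = s·(H − f)/(H − s) = 575000 × (1110324.2 − 257) / (1110324.2 − 575000) = 575000 × 1110067.2 / 535324.2 ≈ 1192340 mm ≈ 1190 m.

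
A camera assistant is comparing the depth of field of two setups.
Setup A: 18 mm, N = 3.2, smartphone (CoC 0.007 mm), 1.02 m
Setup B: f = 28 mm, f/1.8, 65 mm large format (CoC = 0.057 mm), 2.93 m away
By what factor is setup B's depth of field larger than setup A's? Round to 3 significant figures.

18.3

Setup A: H = 18²/(3.2×0.007) + 18 ≈ 14482.3 mm; DoF = Df − Dn = 1095.92 − 953.92 ≈ 142.00 mm.
Setup B: H = 28²/(1.8×0.057) + 28 ≈ 7669.3 mm; DoF = Df − Dn = 4724.1 − 2123.5 ≈ 2600.6 mm.
Ratio = 2600.6 / 142.00 ≈ 18.3.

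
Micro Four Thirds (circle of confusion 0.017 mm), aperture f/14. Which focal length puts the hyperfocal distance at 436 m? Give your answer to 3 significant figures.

From H = f²/(N·c) + f, with f ≪ H: f ≈ √(H·N·c) = √(436000 × 14 × 0.017) = √103768 ≈ 322.1 mm.
The +f correction barely moves this — solving exactly, f² + N·c·f − N·c·H = 0 ⇒ f = (−N·c + √((N·c)² + 4·N·c·H))/2 = (−0.238 + √415072)/2 ≈ 322.01 mm, so f ≈ 322 mm.

322 mm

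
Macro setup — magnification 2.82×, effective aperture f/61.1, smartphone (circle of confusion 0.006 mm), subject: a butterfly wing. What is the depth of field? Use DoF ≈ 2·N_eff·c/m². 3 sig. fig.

At magnification m, DoF ≈ 2·N_eff·c/m² = 2 × 61.1 × 0.006 / 2.82² = 0.7332 / 7.952 ≈ 0.0922 mm.

0.0922 mm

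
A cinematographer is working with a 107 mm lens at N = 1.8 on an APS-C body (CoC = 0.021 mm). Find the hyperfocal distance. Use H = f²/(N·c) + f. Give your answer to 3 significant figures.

303 m

Hyperfocal distance H = f²/(N·c) + f = 107²/(1.8 × 0.021) + 107 = 11449/0.0378 + 107 ≈ 302990.6 mm ≈ 303 m.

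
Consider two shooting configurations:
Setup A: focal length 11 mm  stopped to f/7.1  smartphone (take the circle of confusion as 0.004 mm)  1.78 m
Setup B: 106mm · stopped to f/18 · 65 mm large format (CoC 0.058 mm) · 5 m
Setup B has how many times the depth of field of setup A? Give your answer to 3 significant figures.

3.21

Setup A: H = 11²/(7.1×0.004) + 11 ≈ 4271.6 mm; DoF = Df − Dn = 3043.8 − 1257.8 ≈ 1786.0 mm.
Setup B: H = 106²/(18×0.058) + 106 ≈ 10868.5 mm; DoF = Df − Dn = 9169.8 − 3437.1 ≈ 5732.7 mm.
Ratio = 5732.7 / 1786.0 ≈ 3.21.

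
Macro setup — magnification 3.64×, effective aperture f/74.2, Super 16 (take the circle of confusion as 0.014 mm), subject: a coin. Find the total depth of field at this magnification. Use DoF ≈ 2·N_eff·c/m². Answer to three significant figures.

At magnification m, DoF ≈ 2·N_eff·c/m² = 2 × 74.2 × 0.014 / 3.64² = 2.078 / 13.25 ≈ 0.157 mm.

0.157 mm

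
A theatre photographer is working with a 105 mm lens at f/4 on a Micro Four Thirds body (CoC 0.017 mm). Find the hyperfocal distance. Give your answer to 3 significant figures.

Hyperfocal distance H = f²/(N·c) + f = 105²/(4 × 0.017) + 105 = 11025/0.068 + 105 ≈ 162237.4 mm ≈ 162 m.

162 m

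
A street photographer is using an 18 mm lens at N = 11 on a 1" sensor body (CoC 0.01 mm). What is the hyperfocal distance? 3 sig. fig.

Hyperfocal distance H = f²/(N·c) + f = 18²/(11 × 0.01) + 18 = 324/0.11 + 18 ≈ 2963.5 mm ≈ 2.96 m.

2.96 m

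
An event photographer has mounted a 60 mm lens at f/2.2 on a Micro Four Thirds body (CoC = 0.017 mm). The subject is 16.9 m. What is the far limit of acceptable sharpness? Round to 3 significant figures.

Hyperfocal distance H = f²/(N·c) + f = 60²/(2.2 × 0.017) + 60 = 3600/0.0374 + 60 ≈ 96316.7 mm ≈ 96.32 m.
Far limit Df = s·(H − f)/(H − s) = 16900 × (96316.7 − 60) / (96316.7 − 16900) = 16900 × 96256.7 / 79416.7 ≈ 20484 mm ≈ 20.5 m.

20.5 m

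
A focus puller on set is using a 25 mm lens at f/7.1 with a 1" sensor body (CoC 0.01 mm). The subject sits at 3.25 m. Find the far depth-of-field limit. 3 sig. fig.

Hyperfocal distance H = f²/(N·c) + f = 25²/(7.1 × 0.01) + 25 = 625/0.071 + 25 ≈ 8827.8 mm ≈ 8.828 m.
Far limit Df = s·(H − f)/(H − s) = 3250 × (8827.8 − 25) / (8827.8 − 3250) = 3250 × 8802.8 / 5577.8 ≈ 5129.1 mm ≈ 5.13 m.

5.13 m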